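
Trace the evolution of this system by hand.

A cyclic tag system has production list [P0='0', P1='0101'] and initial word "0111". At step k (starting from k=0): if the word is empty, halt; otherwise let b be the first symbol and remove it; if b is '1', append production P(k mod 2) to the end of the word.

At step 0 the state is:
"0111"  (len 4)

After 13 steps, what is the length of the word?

10

0) "0111"  (len 4)
1) "111"  (len 3)
2) "110101"  (len 6)
3) "101010"  (len 6)
4) "010100101"  (len 9)
5) "10100101"  (len 8)
6) "01001010101"  (len 11)
7) "1001010101"  (len 10)
8) "0010101010101"  (len 13)
9) "010101010101"  (len 12)
10) "10101010101"  (len 11)
11) "01010101010"  (len 11)
12) "1010101010"  (len 10)
13) "0101010100"  (len 10)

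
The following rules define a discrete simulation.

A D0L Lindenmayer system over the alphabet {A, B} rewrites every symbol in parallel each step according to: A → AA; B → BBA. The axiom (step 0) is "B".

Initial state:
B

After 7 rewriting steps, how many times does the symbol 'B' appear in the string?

k=0  B
k=1  BBA
k=2  BBABBAAA
k=3  BBABBAAABBABBAAAAAAA
k=4  BBABBAAABBABBAAAAAAABBABBAAABBABBAAAAAAAAAAAAAAA
k=5  BBABBAAABBABBAAAAAAABBABBAAABBABBAAAAAAAAAAAAAAABBABBAAABBABBAAAAAAABBABBAAABBABBAAAAAAAAAAAAAAAAAAAAAAAAAAAAAAA
k=6  BBABBAAABBABBAAAAAAABBABBAAABBABBAAAAAAAAAAAAAAABBABBAAABB…AAAAAAAAAAAAAAAAAAAAAAAAAAAAAAAAAAAAAAAAAAAAAAAAAAAAAAAAAA  (len 256)
k=7  BBABBAAABBABBAAAAAAABBABBAAABBABBAAAAAAAAAAAAAAABBABBAAABB…AAAAAAAAAAAAAAAAAAAAAAAAAAAAAAAAAAAAAAAAAAAAAAAAAAAAAAAAAA  (len 576)

128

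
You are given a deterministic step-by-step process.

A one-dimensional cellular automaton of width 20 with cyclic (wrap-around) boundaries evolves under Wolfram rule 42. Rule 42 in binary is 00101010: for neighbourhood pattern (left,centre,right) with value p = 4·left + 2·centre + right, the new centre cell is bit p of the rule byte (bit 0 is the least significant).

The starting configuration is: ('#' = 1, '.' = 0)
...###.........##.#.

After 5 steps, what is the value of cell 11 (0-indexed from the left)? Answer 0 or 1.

1

0) ...###.........##.#.
1) ..##..........##.#..
2) .##..........##.#...
3) ##..........##.#....
4) #..........##.#....#
5) ..........##.#....##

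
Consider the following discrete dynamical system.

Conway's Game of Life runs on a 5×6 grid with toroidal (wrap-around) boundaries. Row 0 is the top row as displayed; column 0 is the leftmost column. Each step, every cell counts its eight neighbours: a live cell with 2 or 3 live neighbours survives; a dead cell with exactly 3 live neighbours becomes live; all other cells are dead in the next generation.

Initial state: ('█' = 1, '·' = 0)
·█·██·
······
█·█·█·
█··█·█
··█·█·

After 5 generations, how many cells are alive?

step 0: ·█·██·
······
█·█·█·
█··█·█
··█·█·
step 1: ··███·
·██·██
██·██·
█·█···
███···
step 2: ····█·
······
····█·
······
█····█
step 3: ·····█
······
······
·····█
·····█
step 4: ······
······
······
······
█···██
step 5: ·····█
······
······
·····█
·····█

3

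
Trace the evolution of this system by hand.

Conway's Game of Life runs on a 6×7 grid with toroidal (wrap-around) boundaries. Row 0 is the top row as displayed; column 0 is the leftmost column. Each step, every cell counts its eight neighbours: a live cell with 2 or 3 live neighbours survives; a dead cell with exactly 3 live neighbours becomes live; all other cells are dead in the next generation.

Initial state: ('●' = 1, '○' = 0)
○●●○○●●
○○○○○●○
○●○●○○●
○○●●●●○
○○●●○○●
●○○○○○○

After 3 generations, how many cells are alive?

9

gen 0: ○●●○○●●
○○○○○●○
○●○●○○●
○○●●●●○
○○●●○○●
●○○○○○○
gen 1: ●●○○○●●
○●○○●●○
○○○●○○●
●●○○○●●
○●●○○●●
●○○●○●○
gen 2: ○●●○○○○
○●●○●○○
○●●○○○○
○●○○●○○
○○●○○○○
○○○○○○○
gen 3: ○●●●○○○
●○○○○○○
●○○○○○○
○●○●○○○
○○○○○○○
○●●○○○○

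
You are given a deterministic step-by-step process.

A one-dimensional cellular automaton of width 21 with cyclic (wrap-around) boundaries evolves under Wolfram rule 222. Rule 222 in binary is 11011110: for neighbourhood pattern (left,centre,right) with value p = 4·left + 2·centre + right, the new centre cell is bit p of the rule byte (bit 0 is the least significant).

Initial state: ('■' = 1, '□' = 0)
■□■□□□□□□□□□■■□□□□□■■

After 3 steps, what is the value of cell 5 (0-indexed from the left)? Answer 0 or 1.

step 0: ■□■□□□□□□□□□■■□□□□□■■
step 1: ■□■■□□□□□□□■■■■□□□■■■
step 2: ■□■■■□□□□□■■■■■■□■■■■
step 3: ■□■■■■□□□■■■■■■■□■■■■

1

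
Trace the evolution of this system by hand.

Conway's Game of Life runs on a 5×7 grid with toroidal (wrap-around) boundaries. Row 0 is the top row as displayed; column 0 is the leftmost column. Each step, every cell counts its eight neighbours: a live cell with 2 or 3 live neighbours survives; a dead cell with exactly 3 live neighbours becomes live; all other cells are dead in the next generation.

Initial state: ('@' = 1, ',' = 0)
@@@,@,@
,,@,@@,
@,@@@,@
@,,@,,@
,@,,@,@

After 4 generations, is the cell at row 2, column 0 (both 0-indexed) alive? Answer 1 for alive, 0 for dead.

0

step 0: @@@,@,@
,,@,@@,
@,@@@,@
@,,@,,@
,@,,@,@
step 1: ,,@,@,@
,,,,,,,
@,@,,,,
,,,,,,,
,,,,@,,
step 2: ,,,@,@,
,@,@,,,
,,,,,,,
,,,,,,,
,,,@,@,
step 3: ,,,@,,,
,,@,@,,
,,,,,,,
,,,,,,,
,,,,,,,
step 4: ,,,@,,,
,,,@,,,
,,,,,,,
,,,,,,,
,,,,,,,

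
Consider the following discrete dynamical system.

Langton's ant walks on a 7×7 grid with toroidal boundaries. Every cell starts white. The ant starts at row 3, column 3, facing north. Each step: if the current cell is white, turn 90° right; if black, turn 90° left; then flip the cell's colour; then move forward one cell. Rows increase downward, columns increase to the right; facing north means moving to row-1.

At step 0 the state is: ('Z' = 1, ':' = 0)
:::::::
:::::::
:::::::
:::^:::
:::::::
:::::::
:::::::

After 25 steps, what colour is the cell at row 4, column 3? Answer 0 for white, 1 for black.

0

gen 0: :::::::
:::::::
:::::::
:::^:::
:::::::
:::::::
:::::::
gen 1: :::::::
:::::::
:::::::
:::Z>::
:::::::
:::::::
:::::::
gen 2: :::::::
:::::::
:::::::
:::ZZ::
::::v::
:::::::
:::::::
gen 3: :::::::
:::::::
:::::::
:::ZZ::
:::<Z::
:::::::
:::::::
gen 4: :::::::
:::::::
:::::::
:::^Z::
:::ZZ::
:::::::
:::::::
gen 5: :::::::
:::::::
:::::::
::<:Z::
:::ZZ::
:::::::
:::::::
gen 6: :::::::
:::::::
::^::::
::Z:Z::
:::ZZ::
:::::::
:::::::
gen 7: :::::::
:::::::
::Z>:::
::Z:Z::
:::ZZ::
:::::::
:::::::
gen 8: :::::::
:::::::
::ZZ:::
::ZvZ::
:::ZZ::
:::::::
:::::::
gen 9: :::::::
:::::::
::ZZ:::
::<ZZ::
:::ZZ::
:::::::
:::::::
gen 10: :::::::
:::::::
::ZZ:::
:::ZZ::
::vZZ::
:::::::
:::::::
gen 11: :::::::
:::::::
::ZZ:::
:::ZZ::
:<ZZZ::
:::::::
:::::::
gen 12: :::::::
:::::::
::ZZ:::
:^:ZZ::
:ZZZZ::
:::::::
:::::::
gen 13: :::::::
:::::::
::ZZ:::
:Z>ZZ::
:ZZZZ::
:::::::
:::::::
gen 14: :::::::
:::::::
::ZZ:::
:ZZZZ::
:ZvZZ::
:::::::
:::::::
gen 15: :::::::
:::::::
::ZZ:::
:ZZZZ::
:Z:>Z::
:::::::
:::::::
gen 16: :::::::
:::::::
::ZZ:::
:ZZ^Z::
:Z::Z::
:::::::
:::::::
gen 17: :::::::
:::::::
::ZZ:::
:Z<:Z::
:Z::Z::
:::::::
:::::::
gen 18: :::::::
:::::::
::ZZ:::
:Z::Z::
:Zv:Z::
:::::::
:::::::
gen 19: :::::::
:::::::
::ZZ:::
:Z::Z::
:<Z:Z::
:::::::
:::::::
gen 20: :::::::
:::::::
::ZZ:::
:Z::Z::
::Z:Z::
:v:::::
:::::::
gen 21: :::::::
:::::::
::ZZ:::
:Z::Z::
::Z:Z::
<Z:::::
:::::::
gen 22: :::::::
:::::::
::ZZ:::
:Z::Z::
^:Z:Z::
ZZ:::::
:::::::
gen 23: :::::::
:::::::
::ZZ:::
:Z::Z::
Z>Z:Z::
ZZ:::::
:::::::
gen 24: :::::::
:::::::
::ZZ:::
:Z::Z::
ZZZ:Z::
Zv:::::
:::::::
gen 25: :::::::
:::::::
::ZZ:::
:Z::Z::
ZZZ:Z::
Z:>::::
:::::::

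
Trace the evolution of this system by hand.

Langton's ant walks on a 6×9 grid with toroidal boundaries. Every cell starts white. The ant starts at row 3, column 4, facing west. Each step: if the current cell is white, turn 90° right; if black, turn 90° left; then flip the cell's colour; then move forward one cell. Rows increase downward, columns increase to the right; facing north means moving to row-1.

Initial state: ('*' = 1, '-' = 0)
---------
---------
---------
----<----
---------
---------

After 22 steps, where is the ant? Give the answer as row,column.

0) ---------
---------
---------
----<----
---------
---------
1) ---------
---------
----^----
----*----
---------
---------
2) ---------
---------
----*>---
----*----
---------
---------
3) ---------
---------
----**---
----*v---
---------
---------
4) ---------
---------
----**---
----<*---
---------
---------
5) ---------
---------
----**---
-----*---
----v----
---------
6) ---------
---------
----**---
-----*---
---<*----
---------
7) ---------
---------
----**---
---^-*---
---**----
---------
8) ---------
---------
----**---
---*>*---
---**----
---------
9) ---------
---------
----**---
---***---
---*v----
---------
10) ---------
---------
----**---
---***---
---*->---
---------
11) ---------
---------
----**---
---***---
---*-*---
-----v---
12) ---------
---------
----**---
---***---
---*-*---
----<*---
13) ---------
---------
----**---
---***---
---*^*---
----**---
14) ---------
---------
----**---
---***---
---**>---
----**---
15) ---------
---------
----**---
---**^---
---**----
----**---
16) ---------
---------
----**---
---*<----
---**----
----**---
17) ---------
---------
----**---
---*-----
---*v----
----**---
18) ---------
---------
----**---
---*-----
---*->---
----**---
19) ---------
---------
----**---
---*-----
---*-*---
----*v---
20) ---------
---------
----**---
---*-----
---*-*---
----*->--
21) ------v--
---------
----**---
---*-----
---*-*---
----*-*--
22) -----<*--
---------
----**---
---*-----
---*-*---
----*-*--

0,5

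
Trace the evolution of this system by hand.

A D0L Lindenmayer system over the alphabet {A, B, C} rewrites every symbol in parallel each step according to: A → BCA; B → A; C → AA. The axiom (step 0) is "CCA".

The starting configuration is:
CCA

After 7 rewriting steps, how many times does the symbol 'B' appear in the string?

257

0) CCA
1) AAAABCA
2) BCABCABCABCAAAABCA
3) AAABCAAAABCAAAABCAAAABCABCABCABCAAAABCA
4) BCABCABCAAAABCABCABCABCAAAABCABCABCABCAAAABCABCABCABCAAAABCAAAABCAAAABCAAAABCABCABCABCAAAABCA
5) AAABCAAAABCAAAABCABCABCABCAAAABCAAAABCAAAABCAAAABCABCABCAB…ABCAAAABCABCABCABCAAAABCAAAABCAAAABCAAAABCABCABCABCAAAABCA  (len 210)
6) BCABCABCAAAABCABCABCABCAAAABCABCABCABCAAAABCAAAABCAAAABCAA…ABCAAAABCABCABCABCAAAABCAAAABCAAAABCAAAABCABCABCABCAAAABCA  (len 489)
7) AAABCAAAABCAAAABCABCABCABCAAAABCAAAABCAAAABCAAAABCABCABCAB…ABCAAAABCABCABCABCAAAABCAAAABCAAAABCAAAABCABCABCABCAAAABCA  (len 1119)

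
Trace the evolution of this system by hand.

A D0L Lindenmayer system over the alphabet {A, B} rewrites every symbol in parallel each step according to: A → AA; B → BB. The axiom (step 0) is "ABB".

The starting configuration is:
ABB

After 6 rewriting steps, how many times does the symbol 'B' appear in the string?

128

t=0: ABB
t=1: AABBBB
t=2: AAAABBBBBBBB
t=3: AAAAAAAABBBBBBBBBBBBBBBB
t=4: AAAAAAAAAAAAAAAABBBBBBBBBBBBBBBBBBBBBBBBBBBBBBBB
t=5: AAAAAAAAAAAAAAAAAAAAAAAAAAAAAAAABBBBBBBBBBBBBBBBBBBBBBBBBBBBBBBBBBBBBBBBBBBBBBBBBBBBBBBBBBBBBBBB
t=6: AAAAAAAAAAAAAAAAAAAAAAAAAAAAAAAAAAAAAAAAAAAAAAAAAAAAAAAAAA…BBBBBBBBBBBBBBBBBBBBBBBBBBBBBBBBBBBBBBBBBBBBBBBBBBBBBBBBBB  (len 192)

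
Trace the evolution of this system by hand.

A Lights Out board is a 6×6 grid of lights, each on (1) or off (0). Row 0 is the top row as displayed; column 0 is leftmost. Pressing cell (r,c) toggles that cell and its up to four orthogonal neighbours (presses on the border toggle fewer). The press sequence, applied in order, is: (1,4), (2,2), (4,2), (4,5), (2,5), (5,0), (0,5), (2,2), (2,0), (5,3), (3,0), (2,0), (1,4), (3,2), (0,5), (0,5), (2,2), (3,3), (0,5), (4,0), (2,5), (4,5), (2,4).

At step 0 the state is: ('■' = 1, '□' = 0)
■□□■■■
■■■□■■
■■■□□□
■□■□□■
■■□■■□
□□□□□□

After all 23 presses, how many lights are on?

[0] ■□□■■■
■■■□■■
■■■□□□
■□■□□■
■■□■■□
□□□□□□
[1] ■□□■□■
■■■■□□
■■■□■□
■□■□□■
■■□■■□
□□□□□□
[2] ■□□■□■
■■□■□□
■□□■■□
■□□□□■
■■□■■□
□□□□□□
[3] ■□□■□■
■■□■□□
■□□■■□
■□■□□■
■□■□■□
□□■□□□
[4] ■□□■□■
■■□■□□
■□□■■□
■□■□□□
■□■□□■
□□■□□■
[5] ■□□■□■
■■□■□■
■□□■□■
■□■□□■
■□■□□■
□□■□□■
[6] ■□□■□■
■■□■□■
■□□■□■
■□■□□■
□□■□□■
■■■□□■
[7] ■□□■■□
■■□■□□
■□□■□■
■□■□□■
□□■□□■
■■■□□■
[8] ■□□■■□
■■■■□□
■■■□□■
■□□□□■
□□■□□■
■■■□□■
[9] ■□□■■□
□■■■□□
□□■□□■
□□□□□■
□□■□□■
■■■□□■
[10] ■□□■■□
□■■■□□
□□■□□■
□□□□□■
□□■■□■
■■□■■■
[11] ■□□■■□
□■■■□□
■□■□□■
■■□□□■
■□■■□■
■■□■■■
[12] ■□□■■□
■■■■□□
□■■□□■
□■□□□■
■□■■□■
■■□■■■
[13] ■□□■□□
■■■□■■
□■■□■■
□■□□□■
■□■■□■
■■□■■■
[14] ■□□■□□
■■■□■■
□■□□■■
□□■■□■
■□□■□■
■■□■■■
[15] ■□□■■■
■■■□■□
□■□□■■
□□■■□■
■□□■□■
■■□■■■
[16] ■□□■□□
■■■□■■
□■□□■■
□□■■□■
■□□■□■
■■□■■■
[17] ■□□■□□
■■□□■■
□□■■■■
□□□■□■
■□□■□■
■■□■■■
[18] ■□□■□□
■■□□■■
□□■□■■
□□■□■■
■□□□□■
■■□■■■
[19] ■□□■■■
■■□□■□
□□■□■■
□□■□■■
■□□□□■
■■□■■■
[20] ■□□■■■
■■□□■□
□□■□■■
■□■□■■
□■□□□■
□■□■■■
[21] ■□□■■■
■■□□■■
□□■□□□
■□■□■□
□■□□□■
□■□■■■
[22] ■□□■■■
■■□□■■
□□■□□□
■□■□■■
□■□□■□
□■□■■□
[23] ■□□■■■
■■□□□■
□□■■■■
■□■□□■
□■□□■□
□■□■■□

19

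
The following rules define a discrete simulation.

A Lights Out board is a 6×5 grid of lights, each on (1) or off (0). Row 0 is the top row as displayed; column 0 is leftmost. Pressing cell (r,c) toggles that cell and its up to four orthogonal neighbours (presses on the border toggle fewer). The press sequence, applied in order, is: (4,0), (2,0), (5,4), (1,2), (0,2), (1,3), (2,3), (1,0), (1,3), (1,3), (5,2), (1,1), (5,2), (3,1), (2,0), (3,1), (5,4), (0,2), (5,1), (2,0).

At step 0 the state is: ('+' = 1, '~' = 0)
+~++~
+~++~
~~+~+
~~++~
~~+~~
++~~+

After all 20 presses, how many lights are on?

k=0  +~++~
+~++~
~~+~+
~~++~
~~+~~
++~~+
k=1  +~++~
+~++~
~~+~+
+~++~
+++~~
~+~~+
k=2  +~++~
~~++~
+++~+
~~++~
+++~~
~+~~+
k=3  +~++~
~~++~
+++~+
~~++~
+++~+
~+~+~
k=4  +~~+~
~+~~~
++~~+
~~++~
+++~+
~+~+~
k=5  +++~~
~++~~
++~~+
~~++~
+++~+
~+~+~
k=6  ++++~
~+~++
++~++
~~++~
+++~+
~+~+~
k=7  ++++~
~+~~+
+++~~
~~+~~
+++~+
~+~+~
k=8  ~+++~
+~~~+
~++~~
~~+~~
+++~+
~+~+~
k=9  ~++~~
+~++~
~+++~
~~+~~
+++~+
~+~+~
k=10  ~+++~
+~~~+
~++~~
~~+~~
+++~+
~+~+~
k=11  ~+++~
+~~~+
~++~~
~~+~~
++~~+
~~+~~
k=12  ~~++~
~++~+
~~+~~
~~+~~
++~~+
~~+~~
k=13  ~~++~
~++~+
~~+~~
~~+~~
+++~+
~+~+~
k=14  ~~++~
~++~+
~++~~
++~~~
+~+~+
~+~+~
k=15  ~~++~
+++~+
+~+~~
~+~~~
+~+~+
~+~+~
k=16  ~~++~
+++~+
+++~~
+~+~~
+++~+
~+~+~
k=17  ~~++~
+++~+
+++~~
+~+~~
+++~~
~+~~+
k=18  ~+~~~
++~~+
+++~~
+~+~~
+++~~
~+~~+
k=19  ~+~~~
++~~+
+++~~
+~+~~
+~+~~
+~+~+
k=20  ~+~~~
~+~~+
~~+~~
~~+~~
+~+~~
+~+~+

10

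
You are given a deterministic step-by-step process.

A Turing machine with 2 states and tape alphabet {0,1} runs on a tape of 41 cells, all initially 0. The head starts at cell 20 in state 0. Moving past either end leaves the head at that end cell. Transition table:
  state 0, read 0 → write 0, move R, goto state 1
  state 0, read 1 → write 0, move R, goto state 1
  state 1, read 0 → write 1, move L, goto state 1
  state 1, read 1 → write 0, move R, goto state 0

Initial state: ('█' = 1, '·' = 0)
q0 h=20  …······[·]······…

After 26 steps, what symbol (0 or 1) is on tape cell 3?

0) q0 h=20  …······[·]······…
1) q1 h=21  …······[·]······…
2) q1 h=20  …······[·]█·····…
3) q1 h=19  …······[·]██····…
4) q1 h=18  …······[·]███···…
5) q1 h=17  …······[·]████··…
6) q1 h=16  …······[·]█████·…
7) q1 h=15  …······[·]██████…
8) q1 h=14  …······[·]██████…
9) q1 h=13  …······[·]██████…
10) q1 h=12  …······[·]██████…
11) q1 h=11  …······[·]██████…
12) q1 h=10  …······[·]██████…
13) q1 h= 9  …······[·]██████…
14) q1 h= 8  …······[·]██████…
15) q1 h= 7  …······[·]██████…
16) q1 h= 6  |······[·]██████…
17) q1 h= 5  |·····[·]██████…
18) q1 h= 4  |····[·]██████…
19) q1 h= 3  |···[·]██████…
20) q1 h= 2  |··[·]██████…
21) q1 h= 1  |·[·]██████…
22) q1 h= 0  |[·]██████…
23) q1 h= 0  |[█]██████…
24) q0 h= 1  |·[█]██████…
25) q1 h= 2  |··[█]██████…
26) q0 h= 3  |···[█]██████…

1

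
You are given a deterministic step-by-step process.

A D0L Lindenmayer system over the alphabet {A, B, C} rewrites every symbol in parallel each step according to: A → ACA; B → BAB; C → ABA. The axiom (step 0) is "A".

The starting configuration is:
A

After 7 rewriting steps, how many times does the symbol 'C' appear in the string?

441

gen 0: A
gen 1: ACA
gen 2: ACAABAACA
gen 3: ACAABAACAACABABACAACAABAACA
gen 4: ACAABAACAACABABACAACAABAACAACAABAACABABACABABACAABAACAACAABAACAACABABACAACAABAACA
gen 5: ACAABAACAACABABACAACAABAACAACAABAACABABACABABACAABAACAACAA…AACAACAABAACABABACABABACAABAACAACAABAACAACABABACAACAABAACA  (len 243)
gen 6: ACAABAACAACABABACAACAABAACAACAABAACABABACABABACAABAACAACAA…AACAACAABAACABABACABABACAABAACAACAABAACAACABABACAACAABAACA  (len 729)
gen 7: ACAABAACAACABABACAACAABAACAACAABAACABABACABABACAABAACAACAA…AACAACAABAACABABACABABACAABAACAACAABAACAACABABACAACAABAACA  (len 2187)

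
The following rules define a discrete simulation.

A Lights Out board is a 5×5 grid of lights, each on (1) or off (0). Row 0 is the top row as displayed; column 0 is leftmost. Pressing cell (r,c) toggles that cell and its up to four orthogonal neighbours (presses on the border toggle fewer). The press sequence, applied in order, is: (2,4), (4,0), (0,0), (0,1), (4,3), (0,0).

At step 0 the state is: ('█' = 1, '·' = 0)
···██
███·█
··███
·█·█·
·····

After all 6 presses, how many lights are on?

16

t=0: ···██
███·█
··███
·█·█·
·····
t=1: ···██
███··
··█··
·█·██
·····
t=2: ···██
███··
··█··
██·██
██···
t=3: ██·██
·██··
··█··
██·██
██···
t=4: ··███
··█··
··█··
██·██
██···
t=5: ··███
··█··
··█··
██··█
█████
t=6: █████
█·█··
··█··
██··█
█████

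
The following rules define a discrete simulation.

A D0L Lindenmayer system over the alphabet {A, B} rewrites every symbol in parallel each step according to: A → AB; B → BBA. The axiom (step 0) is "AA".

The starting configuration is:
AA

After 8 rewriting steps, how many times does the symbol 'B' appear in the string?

1974

0) AA
1) ABAB
2) ABBBAABBBA
3) ABBBABBABBAABABBBABBABBAAB
4) ABBBABBABBAABBBABBAABBBABBAABABBBAABBBABBABBAABBBABBAABBBABBAABABBBA
5) ABBBABBABBAABBBABBAABBBABBAABABBBABBABBAABBBABBAABABBBABBA…BBABBABBAABBBABBAABABBBABBABBAABBBABBAABABBBAABBBABBABBAAB  (len 178)
6) ABBBABBABBAABBBABBAABBBABBAABABBBABBABBAABBBABBAABABBBABBA…ABBAABABBBAABBBABBABBAABABBBABBABBAABBBABBAABBBABBAABABBBA  (len 466)
7) ABBBABBABBAABBBABBAABBBABBAABABBBABBABBAABBBABBAABABBBABBA…BBABBABBAABBBABBAABABBBABBABBAABBBABBAABABBBAABBBABBABBAAB  (len 1220)
8) ABBBABBABBAABBBABBAABBBABBAABABBBABBABBAABBBABBAABABBBABBA…ABBAABABBBAABBBABBABBAABABBBABBABBAABBBABBAABBBABBAABABBBA  (len 3194)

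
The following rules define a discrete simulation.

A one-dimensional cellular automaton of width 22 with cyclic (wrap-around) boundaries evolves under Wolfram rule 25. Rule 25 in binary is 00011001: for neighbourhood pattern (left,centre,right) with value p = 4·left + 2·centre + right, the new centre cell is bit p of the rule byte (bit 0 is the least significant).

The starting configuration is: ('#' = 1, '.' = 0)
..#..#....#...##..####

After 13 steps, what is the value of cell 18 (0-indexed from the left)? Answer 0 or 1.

1

k=0  ..#..#....#...##..####
k=1  #..#..###..##.#.#.#...
k=2  .#..#.#..#.#.......##.
k=3  ..#....#....######.#.#
k=4  #..###..###.#.........
k=5  .#.#..#.#....########.
k=6  ....#....###.#.......#
k=7  ###..###.#....######..
k=8  #..#.#....###.#.....#.
k=9  .#....###.#....####...
k=10  ..###.#....###.#...###
k=11  #.#....###.#....##.#..
k=12  ...###.#....###.#...#.
k=13  ##.#....###.#....##..#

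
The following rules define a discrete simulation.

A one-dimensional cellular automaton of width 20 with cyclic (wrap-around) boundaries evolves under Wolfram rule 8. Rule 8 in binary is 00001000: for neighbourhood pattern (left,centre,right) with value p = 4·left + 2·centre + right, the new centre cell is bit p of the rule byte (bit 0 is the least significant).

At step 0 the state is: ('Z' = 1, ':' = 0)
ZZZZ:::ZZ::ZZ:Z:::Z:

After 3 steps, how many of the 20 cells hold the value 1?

0

step 0: ZZZZ:::ZZ::ZZ:Z:::Z:
step 1: Z::::::Z:::Z::::::::
step 2: ::::::::::::::::::::
step 3: ::::::::::::::::::::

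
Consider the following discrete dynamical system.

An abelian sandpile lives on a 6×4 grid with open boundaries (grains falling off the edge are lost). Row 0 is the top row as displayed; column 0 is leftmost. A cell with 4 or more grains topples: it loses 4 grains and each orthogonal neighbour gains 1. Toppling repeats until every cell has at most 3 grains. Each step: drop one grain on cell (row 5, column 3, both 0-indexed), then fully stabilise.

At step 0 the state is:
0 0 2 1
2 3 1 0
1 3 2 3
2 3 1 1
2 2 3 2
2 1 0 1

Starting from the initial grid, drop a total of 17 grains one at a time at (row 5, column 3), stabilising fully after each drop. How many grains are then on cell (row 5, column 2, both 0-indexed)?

2

k=0  0 0 2 1
2 3 1 0
1 3 2 3
2 3 1 1
2 2 3 2
2 1 0 1
k=1  0 0 2 1
2 3 1 0
1 3 2 3
2 3 1 1
2 2 3 2
2 1 0 2
k=2  0 0 2 1
2 3 1 0
1 3 2 3
2 3 1 1
2 2 3 2
2 1 0 3
k=3  0 0 2 1
2 3 1 0
1 3 2 3
2 3 1 1
2 2 3 3
2 1 1 0
k=4  0 0 2 1
2 3 1 0
1 3 2 3
2 3 1 1
2 2 3 3
2 1 1 1
k=5  0 0 2 1
2 3 1 0
1 3 2 3
2 3 1 1
2 2 3 3
2 1 1 2
k=6  0 0 2 1
2 3 1 0
1 3 2 3
2 3 1 1
2 2 3 3
2 1 1 3
k=7  0 0 2 1
2 3 1 0
1 3 2 3
2 3 2 2
2 3 0 1
2 1 3 1
k=8  0 0 2 1
2 3 1 0
1 3 2 3
2 3 2 2
2 3 0 1
2 1 3 2
k=9  0 0 2 1
2 3 1 0
1 3 2 3
2 3 2 2
2 3 0 1
2 1 3 3
k=10  0 0 2 1
2 3 1 0
1 3 2 3
2 3 2 2
2 3 1 2
2 2 0 1
k=11  0 0 2 1
2 3 1 0
1 3 2 3
2 3 2 2
2 3 1 2
2 2 0 2
k=12  0 0 2 1
2 3 1 0
1 3 2 3
2 3 2 2
2 3 1 2
2 2 0 3
k=13  0 0 2 1
2 3 1 0
1 3 2 3
2 3 2 2
2 3 1 3
2 2 1 0
k=14  0 0 2 1
2 3 1 0
1 3 2 3
2 3 2 2
2 3 1 3
2 2 1 1
k=15  0 0 2 1
2 3 1 0
1 3 2 3
2 3 2 2
2 3 1 3
2 2 1 2
k=16  0 0 2 1
2 3 1 0
1 3 2 3
2 3 2 2
2 3 1 3
2 2 1 3
k=17  0 0 2 1
2 3 1 0
1 3 2 3
2 3 2 3
2 3 2 0
2 2 2 1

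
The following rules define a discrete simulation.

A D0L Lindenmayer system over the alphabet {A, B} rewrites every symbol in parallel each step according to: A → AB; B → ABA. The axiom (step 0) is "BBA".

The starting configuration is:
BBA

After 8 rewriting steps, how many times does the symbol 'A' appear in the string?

step 0: BBA
step 1: ABAABAAB
step 2: ABABAABABABAABABABA
step 3: ABABAABABAABABABAABABAABABAABABABAABABAABABAAB
step 4: ABABAABABAABABABAABABAABABABAABABAABABAABABABAABABAABABABAABABAABABABAABABAABABAABABABAABABAABABABAABABAABABABA
step 5: ABABAABABAABABABAABABAABABABAABABAABABAABABABAABABAABABABA…ABABAABABAABABABAABABAABABAABABABAABABAABABABAABABAABABAAB  (len 268)
step 6: ABABAABABAABABABAABABAABABABAABABAABABAABABABAABABAABABABA…ABABAABABAABABABAABABAABABAABABABAABABAABABABAABABAABABABA  (len 647)
step 7: ABABAABABAABABABAABABAABABABAABABAABABAABABABAABABAABABABA…ABABAABABAABABABAABABAABABAABABABAABABAABABABAABABAABABAAB  (len 1562)
step 8: ABABAABABAABABABAABABAABABABAABABAABABAABABABAABABAABABABA…ABABAABABAABABABAABABAABABAABABABAABABAABABABAABABAABABABA  (len 3771)

2209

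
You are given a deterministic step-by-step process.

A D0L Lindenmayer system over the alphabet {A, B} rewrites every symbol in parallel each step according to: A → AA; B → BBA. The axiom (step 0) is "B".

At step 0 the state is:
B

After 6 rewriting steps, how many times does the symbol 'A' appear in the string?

t=0: B
t=1: BBA
t=2: BBABBAAA
t=3: BBABBAAABBABBAAAAAAA
t=4: BBABBAAABBABBAAAAAAABBABBAAABBABBAAAAAAAAAAAAAAA
t=5: BBABBAAABBABBAAAAAAABBABBAAABBABBAAAAAAAAAAAAAAABBABBAAABBABBAAAAAAABBABBAAABBABBAAAAAAAAAAAAAAAAAAAAAAAAAAAAAAA
t=6: BBABBAAABBABBAAAAAAABBABBAAABBABBAAAAAAAAAAAAAAABBABBAAABB…AAAAAAAAAAAAAAAAAAAAAAAAAAAAAAAAAAAAAAAAAAAAAAAAAAAAAAAAAA  (len 256)

192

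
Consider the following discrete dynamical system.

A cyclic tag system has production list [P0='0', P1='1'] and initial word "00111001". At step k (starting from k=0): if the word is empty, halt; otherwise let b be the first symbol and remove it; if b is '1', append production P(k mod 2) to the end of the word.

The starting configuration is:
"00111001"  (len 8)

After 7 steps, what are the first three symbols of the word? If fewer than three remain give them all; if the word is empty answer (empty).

0) "00111001"  (len 8)
1) "0111001"  (len 7)
2) "111001"  (len 6)
3) "110010"  (len 6)
4) "100101"  (len 6)
5) "001010"  (len 6)
6) "01010"  (len 5)
7) "1010"  (len 4)

101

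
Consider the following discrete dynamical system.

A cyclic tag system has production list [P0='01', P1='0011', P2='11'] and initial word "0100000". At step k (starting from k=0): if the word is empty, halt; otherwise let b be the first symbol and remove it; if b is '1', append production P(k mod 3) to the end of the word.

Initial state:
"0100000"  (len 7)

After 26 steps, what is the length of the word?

7

gen 0: "0100000"  (len 7)
gen 1: "100000"  (len 6)
gen 2: "000000011"  (len 9)
gen 3: "00000011"  (len 8)
gen 4: "0000011"  (len 7)
gen 5: "000011"  (len 6)
gen 6: "00011"  (len 5)
gen 7: "0011"  (len 4)
gen 8: "011"  (len 3)
gen 9: "11"  (len 2)
gen 10: "101"  (len 3)
gen 11: "010011"  (len 6)
gen 12: "10011"  (len 5)
gen 13: "001101"  (len 6)
gen 14: "01101"  (len 5)
gen 15: "1101"  (len 4)
gen 16: "10101"  (len 5)
gen 17: "01010011"  (len 8)
gen 18: "1010011"  (len 7)
gen 19: "01001101"  (len 8)
gen 20: "1001101"  (len 7)
gen 21: "00110111"  (len 8)
gen 22: "0110111"  (len 7)
gen 23: "110111"  (len 6)
gen 24: "1011111"  (len 7)
gen 25: "01111101"  (len 8)
gen 26: "1111101"  (len 7)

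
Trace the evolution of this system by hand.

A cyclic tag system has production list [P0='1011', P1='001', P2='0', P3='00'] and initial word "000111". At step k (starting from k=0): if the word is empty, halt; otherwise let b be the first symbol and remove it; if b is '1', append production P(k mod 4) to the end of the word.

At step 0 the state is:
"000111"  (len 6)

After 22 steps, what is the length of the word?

7

step 0: "000111"  (len 6)
step 1: "00111"  (len 5)
step 2: "0111"  (len 4)
step 3: "111"  (len 3)
step 4: "1100"  (len 4)
step 5: "1001011"  (len 7)
step 6: "001011001"  (len 9)
step 7: "01011001"  (len 8)
step 8: "1011001"  (len 7)
step 9: "0110011011"  (len 10)
step 10: "110011011"  (len 9)
step 11: "100110110"  (len 9)
step 12: "0011011000"  (len 10)
step 13: "011011000"  (len 9)
step 14: "11011000"  (len 8)
step 15: "10110000"  (len 8)
step 16: "011000000"  (len 9)
step 17: "11000000"  (len 8)
step 18: "1000000001"  (len 10)
step 19: "0000000010"  (len 10)
step 20: "000000010"  (len 9)
step 21: "00000010"  (len 8)
step 22: "0000010"  (len 7)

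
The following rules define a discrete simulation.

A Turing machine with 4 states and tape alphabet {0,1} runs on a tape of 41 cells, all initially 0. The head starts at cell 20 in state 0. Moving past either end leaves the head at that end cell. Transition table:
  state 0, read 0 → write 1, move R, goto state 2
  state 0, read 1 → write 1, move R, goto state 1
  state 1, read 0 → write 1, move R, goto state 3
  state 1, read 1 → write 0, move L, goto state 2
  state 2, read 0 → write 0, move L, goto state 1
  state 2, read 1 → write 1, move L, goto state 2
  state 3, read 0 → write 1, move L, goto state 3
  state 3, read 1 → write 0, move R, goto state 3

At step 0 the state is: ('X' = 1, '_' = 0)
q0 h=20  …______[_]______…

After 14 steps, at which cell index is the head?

14

[0] q0 h=20  …______[_]______…
[1] q2 h=21  …_____X[_]______…
[2] q1 h=20  …______[X]______…
[3] q2 h=19  …______[_]______…
[4] q1 h=18  …______[_]______…
[5] q3 h=19  …_____X[_]______…
[6] q3 h=18  …______[X]X_____…
[7] q3 h=19  …______[X]______…
[8] q3 h=20  …______[_]______…
[9] q3 h=19  …______[_]X_____…
[10] q3 h=18  …______[_]XX____…
[11] q3 h=17  …______[_]XXX___…
[12] q3 h=16  …______[_]XXXX__…
[13] q3 h=15  …______[_]XXXXX_…
[14] q3 h=14  …______[_]XXXXXX…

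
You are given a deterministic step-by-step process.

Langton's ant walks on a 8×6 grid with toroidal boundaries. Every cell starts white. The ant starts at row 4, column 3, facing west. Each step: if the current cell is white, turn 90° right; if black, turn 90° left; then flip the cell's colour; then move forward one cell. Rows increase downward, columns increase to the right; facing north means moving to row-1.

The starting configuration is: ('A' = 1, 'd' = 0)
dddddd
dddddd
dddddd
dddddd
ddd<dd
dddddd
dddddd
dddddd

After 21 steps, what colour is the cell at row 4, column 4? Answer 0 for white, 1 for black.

0

0) dddddd
dddddd
dddddd
dddddd
ddd<dd
dddddd
dddddd
dddddd
1) dddddd
dddddd
dddddd
ddd^dd
dddAdd
dddddd
dddddd
dddddd
2) dddddd
dddddd
dddddd
dddA>d
dddAdd
dddddd
dddddd
dddddd
3) dddddd
dddddd
dddddd
dddAAd
dddAvd
dddddd
dddddd
dddddd
4) dddddd
dddddd
dddddd
dddAAd
ddd<Ad
dddddd
dddddd
dddddd
5) dddddd
dddddd
dddddd
dddAAd
ddddAd
dddvdd
dddddd
dddddd
6) dddddd
dddddd
dddddd
dddAAd
ddddAd
dd<Add
dddddd
dddddd
7) dddddd
dddddd
dddddd
dddAAd
dd^dAd
ddAAdd
dddddd
dddddd
8) dddddd
dddddd
dddddd
dddAAd
ddA>Ad
ddAAdd
dddddd
dddddd
9) dddddd
dddddd
dddddd
dddAAd
ddAAAd
ddAvdd
dddddd
dddddd
10) dddddd
dddddd
dddddd
dddAAd
ddAAAd
ddAd>d
dddddd
dddddd
11) dddddd
dddddd
dddddd
dddAAd
ddAAAd
ddAdAd
ddddvd
dddddd
12) dddddd
dddddd
dddddd
dddAAd
ddAAAd
ddAdAd
ddd<Ad
dddddd
13) dddddd
dddddd
dddddd
dddAAd
ddAAAd
ddA^Ad
dddAAd
dddddd
14) dddddd
dddddd
dddddd
dddAAd
ddAAAd
ddAA>d
dddAAd
dddddd
15) dddddd
dddddd
dddddd
dddAAd
ddAA^d
ddAAdd
dddAAd
dddddd
16) dddddd
dddddd
dddddd
dddAAd
ddA<dd
ddAAdd
dddAAd
dddddd
17) dddddd
dddddd
dddddd
dddAAd
ddAddd
ddAvdd
dddAAd
dddddd
18) dddddd
dddddd
dddddd
dddAAd
ddAddd
ddAd>d
dddAAd
dddddd
19) dddddd
dddddd
dddddd
dddAAd
ddAddd
ddAdAd
dddAvd
dddddd
20) dddddd
dddddd
dddddd
dddAAd
ddAddd
ddAdAd
dddAd>
dddddd
21) dddddd
dddddd
dddddd
dddAAd
ddAddd
ddAdAd
dddAdA
dddddv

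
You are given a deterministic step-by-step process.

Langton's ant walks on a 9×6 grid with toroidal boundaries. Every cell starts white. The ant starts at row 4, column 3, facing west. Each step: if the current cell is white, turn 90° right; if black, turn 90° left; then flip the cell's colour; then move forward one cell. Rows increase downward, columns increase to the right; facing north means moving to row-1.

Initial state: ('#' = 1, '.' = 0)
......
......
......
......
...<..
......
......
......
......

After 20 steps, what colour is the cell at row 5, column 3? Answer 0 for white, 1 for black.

0

[0] ......
......
......
......
...<..
......
......
......
......
[1] ......
......
......
...^..
...#..
......
......
......
......
[2] ......
......
......
...#>.
...#..
......
......
......
......
[3] ......
......
......
...##.
...#v.
......
......
......
......
[4] ......
......
......
...##.
...<#.
......
......
......
......
[5] ......
......
......
...##.
....#.
...v..
......
......
......
[6] ......
......
......
...##.
....#.
..<#..
......
......
......
[7] ......
......
......
...##.
..^.#.
..##..
......
......
......
[8] ......
......
......
...##.
..#>#.
..##..
......
......
......
[9] ......
......
......
...##.
..###.
..#v..
......
......
......
[10] ......
......
......
...##.
..###.
..#.>.
......
......
......
[11] ......
......
......
...##.
..###.
..#.#.
....v.
......
......
[12] ......
......
......
...##.
..###.
..#.#.
...<#.
......
......
[13] ......
......
......
...##.
..###.
..#^#.
...##.
......
......
[14] ......
......
......
...##.
..###.
..##>.
...##.
......
......
[15] ......
......
......
...##.
..##^.
..##..
...##.
......
......
[16] ......
......
......
...##.
..#<..
..##..
...##.
......
......
[17] ......
......
......
...##.
..#...
..#v..
...##.
......
......
[18] ......
......
......
...##.
..#...
..#.>.
...##.
......
......
[19] ......
......
......
...##.
..#...
..#.#.
...#v.
......
......
[20] ......
......
......
...##.
..#...
..#.#.
...#.>
......
......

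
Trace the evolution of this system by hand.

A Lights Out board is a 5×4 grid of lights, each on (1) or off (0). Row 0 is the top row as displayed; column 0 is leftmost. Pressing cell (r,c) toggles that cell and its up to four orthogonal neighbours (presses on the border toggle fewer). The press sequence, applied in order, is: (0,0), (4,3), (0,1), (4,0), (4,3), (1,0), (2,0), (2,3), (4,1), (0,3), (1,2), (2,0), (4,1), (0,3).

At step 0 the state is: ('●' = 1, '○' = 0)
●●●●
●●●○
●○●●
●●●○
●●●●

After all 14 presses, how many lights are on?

gen 0: ●●●●
●●●○
●○●●
●●●○
●●●●
gen 1: ○○●●
○●●○
●○●●
●●●○
●●●●
gen 2: ○○●●
○●●○
●○●●
●●●●
●●○○
gen 3: ●●○●
○○●○
●○●●
●●●●
●●○○
gen 4: ●●○●
○○●○
●○●●
○●●●
○○○○
gen 5: ●●○●
○○●○
●○●●
○●●○
○○●●
gen 6: ○●○●
●●●○
○○●●
○●●○
○○●●
gen 7: ○●○●
○●●○
●●●●
●●●○
○○●●
gen 8: ○●○●
○●●●
●●○○
●●●●
○○●●
gen 9: ○●○●
○●●●
●●○○
●○●●
●●○●
gen 10: ○●●○
○●●○
●●○○
●○●●
●●○●
gen 11: ○●○○
○○○●
●●●○
●○●●
●●○●
gen 12: ○●○○
●○○●
○○●○
○○●●
●●○●
gen 13: ○●○○
●○○●
○○●○
○●●●
○○●●
gen 14: ○●●●
●○○○
○○●○
○●●●
○○●●

10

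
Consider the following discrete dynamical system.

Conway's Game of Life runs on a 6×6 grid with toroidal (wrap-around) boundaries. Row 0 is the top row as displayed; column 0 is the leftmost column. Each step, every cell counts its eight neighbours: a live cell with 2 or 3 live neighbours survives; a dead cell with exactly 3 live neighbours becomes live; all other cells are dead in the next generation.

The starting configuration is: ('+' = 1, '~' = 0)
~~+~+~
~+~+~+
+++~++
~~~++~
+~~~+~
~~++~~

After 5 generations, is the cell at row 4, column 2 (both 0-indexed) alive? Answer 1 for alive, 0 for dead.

step 0: ~~+~+~
~+~+~+
+++~++
~~~++~
+~~~+~
~~++~~
step 1: ~+~~+~
~~~~~~
~+~~~~
~~+~~~
~~+~++
~++~++
step 2: ++++++
~~~~~~
~~~~~~
~+++~~
+~+~++
~++~~~
step 3: +~~+++
++++++
~~+~~~
++++++
+~~~++
~~~~~~
step 4: ~~~~~~
~~~~~~
~~~~~~
~~+~~~
~~+~~~
~~~+~~
step 5: ~~~~~~
~~~~~~
~~~~~~
~~~~~~
~~++~~
~~~~~~

1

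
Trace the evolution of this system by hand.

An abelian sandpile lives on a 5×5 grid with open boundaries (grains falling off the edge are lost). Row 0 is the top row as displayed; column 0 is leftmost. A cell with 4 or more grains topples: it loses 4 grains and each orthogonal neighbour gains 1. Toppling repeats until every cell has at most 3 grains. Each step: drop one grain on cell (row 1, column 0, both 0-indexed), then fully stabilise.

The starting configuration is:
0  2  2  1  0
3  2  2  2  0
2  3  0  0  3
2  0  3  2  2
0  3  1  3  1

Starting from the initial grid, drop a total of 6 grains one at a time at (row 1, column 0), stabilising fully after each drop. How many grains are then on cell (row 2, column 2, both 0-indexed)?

0) 0  2  2  1  0
3  2  2  2  0
2  3  0  0  3
2  0  3  2  2
0  3  1  3  1
1) 1  2  2  1  0
0  3  2  2  0
3  3  0  0  3
2  0  3  2  2
0  3  1  3  1
2) 1  2  2  1  0
1  3  2  2  0
3  3  0  0  3
2  0  3  2  2
0  3  1  3  1
3) 1  2  2  1  0
2  3  2  2  0
3  3  0  0  3
2  0  3  2  2
0  3  1  3  1
4) 1  2  2  1  0
3  3  2  2  0
3  3  0  0  3
2  0  3  2  2
0  3  1  3  1
5) 2  3  2  1  0
2  1  3  2  0
1  1  1  0  3
3  1  3  2  2
0  3  1  3  1
6) 2  3  2  1  0
3  1  3  2  0
1  1  1  0  3
3  1  3  2  2
0  3  1  3  1

1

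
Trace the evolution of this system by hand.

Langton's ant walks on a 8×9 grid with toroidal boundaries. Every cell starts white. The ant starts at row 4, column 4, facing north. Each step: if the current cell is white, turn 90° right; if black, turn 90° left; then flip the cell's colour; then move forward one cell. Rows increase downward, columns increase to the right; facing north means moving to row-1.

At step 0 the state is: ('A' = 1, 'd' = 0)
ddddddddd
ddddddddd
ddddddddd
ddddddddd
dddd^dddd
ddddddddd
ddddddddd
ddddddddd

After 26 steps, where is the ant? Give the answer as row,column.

gen 0: ddddddddd
ddddddddd
ddddddddd
ddddddddd
dddd^dddd
ddddddddd
ddddddddd
ddddddddd
gen 1: ddddddddd
ddddddddd
ddddddddd
ddddddddd
ddddA>ddd
ddddddddd
ddddddddd
ddddddddd
gen 2: ddddddddd
ddddddddd
ddddddddd
ddddddddd
ddddAAddd
dddddvddd
ddddddddd
ddddddddd
gen 3: ddddddddd
ddddddddd
ddddddddd
ddddddddd
ddddAAddd
dddd<Addd
ddddddddd
ddddddddd
gen 4: ddddddddd
ddddddddd
ddddddddd
ddddddddd
dddd^Addd
ddddAAddd
ddddddddd
ddddddddd
gen 5: ddddddddd
ddddddddd
ddddddddd
ddddddddd
ddd<dAddd
ddddAAddd
ddddddddd
ddddddddd
gen 6: ddddddddd
ddddddddd
ddddddddd
ddd^ddddd
dddAdAddd
ddddAAddd
ddddddddd
ddddddddd
gen 7: ddddddddd
ddddddddd
ddddddddd
dddA>dddd
dddAdAddd
ddddAAddd
ddddddddd
ddddddddd
gen 8: ddddddddd
ddddddddd
ddddddddd
dddAAdddd
dddAvAddd
ddddAAddd
ddddddddd
ddddddddd
gen 9: ddddddddd
ddddddddd
ddddddddd
dddAAdddd
ddd<AAddd
ddddAAddd
ddddddddd
ddddddddd
gen 10: ddddddddd
ddddddddd
ddddddddd
dddAAdddd
ddddAAddd
dddvAAddd
ddddddddd
ddddddddd
gen 11: ddddddddd
ddddddddd
ddddddddd
dddAAdddd
ddddAAddd
dd<AAAddd
ddddddddd
ddddddddd
gen 12: ddddddddd
ddddddddd
ddddddddd
dddAAdddd
dd^dAAddd
ddAAAAddd
ddddddddd
ddddddddd
gen 13: ddddddddd
ddddddddd
ddddddddd
dddAAdddd
ddA>AAddd
ddAAAAddd
ddddddddd
ddddddddd
gen 14: ddddddddd
ddddddddd
ddddddddd
dddAAdddd
ddAAAAddd
ddAvAAddd
ddddddddd
ddddddddd
gen 15: ddddddddd
ddddddddd
ddddddddd
dddAAdddd
ddAAAAddd
ddAd>Addd
ddddddddd
ddddddddd
gen 16: ddddddddd
ddddddddd
ddddddddd
dddAAdddd
ddAA^Addd
ddAddAddd
ddddddddd
ddddddddd
gen 17: ddddddddd
ddddddddd
ddddddddd
dddAAdddd
ddA<dAddd
ddAddAddd
ddddddddd
ddddddddd
gen 18: ddddddddd
ddddddddd
ddddddddd
dddAAdddd
ddAddAddd
ddAvdAddd
ddddddddd
ddddddddd
gen 19: ddddddddd
ddddddddd
ddddddddd
dddAAdddd
ddAddAddd
dd<AdAddd
ddddddddd
ddddddddd
gen 20: ddddddddd
ddddddddd
ddddddddd
dddAAdddd
ddAddAddd
dddAdAddd
ddvdddddd
ddddddddd
gen 21: ddddddddd
ddddddddd
ddddddddd
dddAAdddd
ddAddAddd
dddAdAddd
d<Adddddd
ddddddddd
gen 22: ddddddddd
ddddddddd
ddddddddd
dddAAdddd
ddAddAddd
d^dAdAddd
dAAdddddd
ddddddddd
gen 23: ddddddddd
ddddddddd
ddddddddd
dddAAdddd
ddAddAddd
dA>AdAddd
dAAdddddd
ddddddddd
gen 24: ddddddddd
ddddddddd
ddddddddd
dddAAdddd
ddAddAddd
dAAAdAddd
dAvdddddd
ddddddddd
gen 25: ddddddddd
ddddddddd
ddddddddd
dddAAdddd
ddAddAddd
dAAAdAddd
dAd>ddddd
ddddddddd
gen 26: ddddddddd
ddddddddd
ddddddddd
dddAAdddd
ddAddAddd
dAAAdAddd
dAdAddddd
dddvddddd

7,3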